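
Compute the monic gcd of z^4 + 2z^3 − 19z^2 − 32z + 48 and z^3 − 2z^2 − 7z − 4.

Apply the Euclidean algorithm:
  z^4 + 2z^3 − 19z^2 − 32z + 48 = (z + 4)(z^3 − 2z^2 − 7z − 4) + (−4z^2 + 64)
  z^3 − 2z^2 − 7z − 4 = (−(1/4)z + 1/2)(−4z^2 + 64) + (9z − 36)
  −4z^2 + 64 = (−(4/9)z − 16/9)(9z − 36) + (0)
Last nonzero remainder: 9z − 36. Dividing through by 9 gives the monic gcd z − 4.

z − 4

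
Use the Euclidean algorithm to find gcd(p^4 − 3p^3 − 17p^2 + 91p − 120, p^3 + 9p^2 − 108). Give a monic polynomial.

p − 3

Apply the Euclidean algorithm:
  p^4 − 3p^3 − 17p^2 + 91p − 120 = (p − 12)(p^3 + 9p^2 − 108) + (91p^2 + 199p − 1416)
  p^3 + 9p^2 − 108 = ((1/91)p + 620/8281)(91p^2 + 199p − 1416) + ((5476/8281)p − 16428/8281)
  91p^2 + 199p − 1416 = ((753571/5476)p + 977158/1369)((5476/8281)p − 16428/8281) + (0)
Last nonzero remainder: (5476/8281)p − 16428/8281. Dividing through by 5476/8281 gives the monic gcd p − 3.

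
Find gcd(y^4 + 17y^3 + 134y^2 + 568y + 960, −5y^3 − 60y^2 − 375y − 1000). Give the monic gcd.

By polynomial division,
  y^4 + 17y^3 + 134y^2 + 568y + 960 = (−(1/5)y − 1)(−5y^3 − 60y^2 − 375y − 1000) + (−y^2 − 7y − 40)
  −5y^3 − 60y^2 − 375y − 1000 = (5y + 25)(−y^2 − 7y − 40) + (0)
Last nonzero remainder: −y^2 − 7y − 40. Dividing through by −1 gives the monic gcd y^2 + 7y + 40.

y^2 + 7y + 40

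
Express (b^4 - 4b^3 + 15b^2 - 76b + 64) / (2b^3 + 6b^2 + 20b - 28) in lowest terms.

Euclidean algorithm in ℚ[b]:
  b^4 - 4b^3 + 15b^2 - 76b + 64 = ((1/2)b - 7/2)(2b^3 + 6b^2 + 20b - 28) + (26b^2 + 8b - 34)
  2b^3 + 6b^2 + 20b - 28 = ((1/13)b + 35/169)(26b^2 + 8b - 34) + ((3542/169)b - 3542/169)
  26b^2 + 8b - 34 = ((2197/1771)b + 2873/1771)((3542/169)b - 3542/169) + (0)
Last nonzero remainder: (3542/169)b - 3542/169. Dividing through by 3542/169 gives the monic gcd b - 1.
Cancel b - 1 from numerator and denominator to get the reduced form.

(b^3 - 3b^2 + 12b - 64)/(2b^2 + 8b + 28)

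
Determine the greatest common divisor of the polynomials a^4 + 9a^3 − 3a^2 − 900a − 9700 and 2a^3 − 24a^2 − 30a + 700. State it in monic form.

By polynomial division,
  a^4 + 9a^3 − 3a^2 − 900a − 9700 = ((1/2)a + 21/2)(2a^3 − 24a^2 − 30a + 700) + (264a^2 − 935a − 17050)
  2a^3 − 24a^2 − 30a + 700 = ((1/132)a − 203/3168)(264a^2 − 935a − 17050) + ((11305/288)a − 56525/144)
  264a^2 − 935a − 17050 = ((76032/11305)a + 98208/2261)((11305/288)a − 56525/144) + (0)
Last nonzero remainder: (11305/288)a − 56525/144. Dividing through by 11305/288 gives the monic gcd a − 10.

a − 10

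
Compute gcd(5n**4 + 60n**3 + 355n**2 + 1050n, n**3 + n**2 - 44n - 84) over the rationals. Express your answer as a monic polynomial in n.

n + 6

By polynomial division,
  5n**4 + 60n**3 + 355n**2 + 1050n = (5n + 55)(n**3 + n**2 - 44n - 84) + (520n**2 + 3890n + 4620)
  n**3 + n**2 - 44n - 84 = ((1/520)n - 337/27040)(520n**2 + 3890n + 4620) + (-(11907/2704)n - 35721/1352)
  520n**2 + 3890n + 4620 = (-(1406080/11907)n - 297440/1701)(-(11907/2704)n - 35721/1352) + (0)
Last nonzero remainder: -(11907/2704)n - 35721/1352. Dividing through by -11907/2704 gives the monic gcd n + 6.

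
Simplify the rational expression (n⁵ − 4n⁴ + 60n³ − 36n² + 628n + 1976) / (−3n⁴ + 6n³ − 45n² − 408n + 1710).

By polynomial division,
  n⁵ − 4n⁴ + 60n³ − 36n² + 628n + 1976 = (−(1/3)n + 2/3)(−3n⁴ + 6n³ − 45n² − 408n + 1710) + (41n³ − 142n² + 1470n + 836)
  −3n⁴ + 6n³ − 45n² − 408n + 1710 = (−(3/41)n − 180/1681)(41n³ − 142n² + 1470n + 836) + ((79605/1681)n² − (318420/1681)n + 3024990/1681)
  41n³ − 142n² + 1470n + 836 = ((68921/79605)n + 36982/79605)((79605/1681)n² − (318420/1681)n + 3024990/1681) + (0)
Last nonzero remainder: (79605/1681)n² − (318420/1681)n + 3024990/1681. Dividing through by 79605/1681 gives the monic gcd n² − 4n + 38.
Cancel n² − 4n + 38 from numerator and denominator to get the reduced form.

(−n³ − 22n − 52)/(3n² + 6n − 45)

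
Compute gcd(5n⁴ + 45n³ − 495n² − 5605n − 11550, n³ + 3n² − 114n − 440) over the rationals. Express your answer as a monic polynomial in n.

Euclidean algorithm in ℚ[n]:
  5n⁴ + 45n³ − 495n² − 5605n − 11550 = (5n + 30)(n³ + 3n² − 114n − 440) + (−15n² + 15n + 1650)
  n³ + 3n² − 114n − 440 = (−(1/15)n − 4/15)(−15n² + 15n + 1650) + (0)
Last nonzero remainder: −15n² + 15n + 1650. Dividing through by −15 gives the monic gcd n² − n − 110.

n² − n − 110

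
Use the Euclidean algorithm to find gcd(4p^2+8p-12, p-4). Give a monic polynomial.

Euclidean algorithm in ℚ[p]:
  4p^2+8p-12 = (4p+24)(p-4) + (84)
  p-4 = ((1/84)p-1/21)(84) + (0)
The last nonzero remainder is the constant 84, so the polynomials are coprime and gcd = 1.

1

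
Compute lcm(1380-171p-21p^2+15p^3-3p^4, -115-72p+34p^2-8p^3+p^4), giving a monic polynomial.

-460-403p+64p^2+2p^3-4p^4+p^5

Repeated division with remainder:
  -3p^4+15p^3-21p^2-171p+1380 = (-3)(p^4-8p^3+34p^2-72p-115) + (-9p^3+81p^2-387p+1035)
  p^4-8p^3+34p^2-72p-115 = (-(1/9)p-1/9)(-9p^3+81p^2-387p+1035) + (0)
Last nonzero remainder: -9p^3+81p^2-387p+1035. Dividing through by -9 gives the monic gcd p^3-9p^2+43p-115.
Then lcm(f, g) = f·g / gcd(f, g); expanding and making the result monic gives the answer.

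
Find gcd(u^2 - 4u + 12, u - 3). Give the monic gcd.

1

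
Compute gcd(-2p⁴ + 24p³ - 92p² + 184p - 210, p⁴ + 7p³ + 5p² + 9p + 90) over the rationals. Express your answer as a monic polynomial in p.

p² - 2p + 5

By polynomial division,
  -2p⁴ + 24p³ - 92p² + 184p - 210 = (-2)(p⁴ + 7p³ + 5p² + 9p + 90) + (38p³ - 82p² + 202p - 30)
  p⁴ + 7p³ + 5p² + 9p + 90 = ((1/38)p + 87/361)(38p³ - 82p² + 202p - 30) + ((7020/361)p² - (14040/361)p + 35100/361)
  38p³ - 82p² + 202p - 30 = ((6859/3510)p - 361/1170)((7020/361)p² - (14040/361)p + 35100/361) + (0)
Last nonzero remainder: (7020/361)p² - (14040/361)p + 35100/361. Dividing through by 7020/361 gives the monic gcd p² - 2p + 5.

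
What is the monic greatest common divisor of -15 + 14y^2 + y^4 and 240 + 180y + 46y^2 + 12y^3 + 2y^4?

By polynomial division,
  y^4 + 14y^2 - 15 = (1/2)(2y^4 + 12y^3 + 46y^2 + 180y + 240) + (-6y^3 - 9y^2 - 90y - 135)
  2y^4 + 12y^3 + 46y^2 + 180y + 240 = (-(1/3)y - 3/2)(-6y^3 - 9y^2 - 90y - 135) + ((5/2)y^2 + 75/2)
  -6y^3 - 9y^2 - 90y - 135 = (-(12/5)y - 18/5)((5/2)y^2 + 75/2) + (0)
Last nonzero remainder: (5/2)y^2 + 75/2. Dividing through by 5/2 gives the monic gcd y^2 + 15.

15 + y^2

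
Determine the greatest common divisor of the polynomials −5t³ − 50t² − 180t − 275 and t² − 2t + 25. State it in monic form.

1

By polynomial division,
  −5t³ − 50t² − 180t − 275 = (−5t − 60)(t² − 2t + 25) + (−175t + 1225)
  t² − 2t + 25 = (−(1/175)t − 1/35)(−175t + 1225) + (60)
  −175t + 1225 = (−(35/12)t + 245/12)(60) + (0)
The last nonzero remainder is the constant 60, so the polynomials are coprime and gcd = 1.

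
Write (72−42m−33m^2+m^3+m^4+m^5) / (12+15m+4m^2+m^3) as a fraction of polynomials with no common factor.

(6−5m−2m^2+m^3)/(1+m)

Repeated division with remainder:
  m^5+m^4+m^3−33m^2−42m+72 = (m^2−3m−2)(m^3+4m^2+15m+12) + (8m^2+24m+96)
  m^3+4m^2+15m+12 = ((1/8)m+1/8)(8m^2+24m+96) + (0)
Last nonzero remainder: 8m^2+24m+96. Dividing through by 8 gives the monic gcd m^2+3m+12.
Cancel m^2+3m+12 from numerator and denominator to get the reduced form.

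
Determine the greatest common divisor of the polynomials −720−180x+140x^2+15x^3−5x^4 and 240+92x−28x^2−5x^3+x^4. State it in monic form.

Euclidean algorithm in ℚ[x]:
  −5x^4+15x^3+140x^2−180x−720 = (−5)(x^4−5x^3−28x^2+92x+240) + (−10x^3+280x+480)
  x^4−5x^3−28x^2+92x+240 = (−(1/10)x+1/2)(−10x^3+280x+480) + (0)
Last nonzero remainder: −10x^3+280x+480. Dividing through by −10 gives the monic gcd x^3−28x−48.

−48−28x+x^3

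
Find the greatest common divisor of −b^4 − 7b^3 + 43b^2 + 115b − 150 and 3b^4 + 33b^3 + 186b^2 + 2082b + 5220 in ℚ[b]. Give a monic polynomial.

b^2 + 13b + 30

Repeated division with remainder:
  −b^4 − 7b^3 + 43b^2 + 115b − 150 = (−1/3)(3b^4 + 33b^3 + 186b^2 + 2082b + 5220) + (4b^3 + 105b^2 + 809b + 1590)
  3b^4 + 33b^3 + 186b^2 + 2082b + 5220 = ((3/4)b − 183/16)(4b^3 + 105b^2 + 809b + 1590) + ((12483/16)b^2 + (162279/16)b + 187245/8)
  4b^3 + 105b^2 + 809b + 1590 = ((64/12483)b + 848/12483)((12483/16)b^2 + (162279/16)b + 187245/8) + (0)
Last nonzero remainder: (12483/16)b^2 + (162279/16)b + 187245/8. Dividing through by 12483/16 gives the monic gcd b^2 + 13b + 30.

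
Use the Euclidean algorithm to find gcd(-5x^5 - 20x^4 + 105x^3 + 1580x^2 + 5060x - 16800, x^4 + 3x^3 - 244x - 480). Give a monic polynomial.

By polynomial division,
  -5x^5 - 20x^4 + 105x^3 + 1580x^2 + 5060x - 16800 = (-5x - 5)(x^4 + 3x^3 - 244x - 480) + (120x^3 + 360x^2 + 1440x - 19200)
  x^4 + 3x^3 - 244x - 480 = ((1/120)x)(120x^3 + 360x^2 + 1440x - 19200) + (-12x^2 - 84x - 480)
  120x^3 + 360x^2 + 1440x - 19200 = (-10x + 40)(-12x^2 - 84x - 480) + (0)
Last nonzero remainder: -12x^2 - 84x - 480. Dividing through by -12 gives the monic gcd x^2 + 7x + 40.

x^2 + 7x + 40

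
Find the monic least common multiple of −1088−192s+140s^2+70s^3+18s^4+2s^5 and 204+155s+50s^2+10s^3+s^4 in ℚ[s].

−1632−832s+114s^2+175s^3+62s^4+12s^5+s^6

Apply the Euclidean algorithm:
  2s^5+18s^4+70s^3+140s^2−192s−1088 = (2s−2)(s^4+10s^3+50s^2+155s+204) + (−10s^3−70s^2−290s−680)
  s^4+10s^3+50s^2+155s+204 = (−(1/10)s−3/10)(−10s^3−70s^2−290s−680) + (0)
Last nonzero remainder: −10s^3−70s^2−290s−680. Dividing through by −10 gives the monic gcd s^3+7s^2+29s+68.
Then lcm(f, g) = f·g / gcd(f, g); expanding and making the result monic gives the answer.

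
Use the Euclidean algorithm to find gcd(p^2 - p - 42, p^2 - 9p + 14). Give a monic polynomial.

p - 7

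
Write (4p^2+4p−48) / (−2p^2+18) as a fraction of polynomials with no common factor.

(−2p−8)/(p+3)

Euclidean algorithm in ℚ[p]:
  4p^2+4p−48 = (−2)(−2p^2+18) + (4p−12)
  −2p^2+18 = (−(1/2)p−3/2)(4p−12) + (0)
Last nonzero remainder: 4p−12. Dividing through by 4 gives the monic gcd p−3.
Cancel p−3 from numerator and denominator to get the reduced form.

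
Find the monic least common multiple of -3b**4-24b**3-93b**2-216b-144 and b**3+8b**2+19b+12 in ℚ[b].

b**5+11b**4+55b**3+165b**2+264b+144

By polynomial division,
  -3b**4-24b**3-93b**2-216b-144 = (-3b)(b**3+8b**2+19b+12) + (-36b**2-180b-144)
  b**3+8b**2+19b+12 = (-(1/36)b-1/12)(-36b**2-180b-144) + (0)
Last nonzero remainder: -36b**2-180b-144. Dividing through by -36 gives the monic gcd b**2+5b+4.
Then lcm(f, g) = f·g / gcd(f, g); expanding and making the result monic gives the answer.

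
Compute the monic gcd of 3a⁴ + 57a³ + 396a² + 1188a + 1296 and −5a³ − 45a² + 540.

a² + 12a + 36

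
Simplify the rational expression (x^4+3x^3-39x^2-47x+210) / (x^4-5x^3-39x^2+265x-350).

(x+3)/(x-5)

Euclidean algorithm in ℚ[x]:
  x^4+3x^3-39x^2-47x+210 = (x^4-5x^3-39x^2+265x-350) + (8x^3-312x+560)
  x^4-5x^3-39x^2+265x-350 = ((1/8)x-5/8)(8x^3-312x+560) + (0)
Last nonzero remainder: 8x^3-312x+560. Dividing through by 8 gives the monic gcd x^3-39x+70.
Cancel x^3-39x+70 from numerator and denominator to get the reduced form.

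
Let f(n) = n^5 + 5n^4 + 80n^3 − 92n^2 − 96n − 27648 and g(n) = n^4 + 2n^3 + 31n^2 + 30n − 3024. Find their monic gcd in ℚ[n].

n^3 − 5n^2 + 66n − 432

Apply the Euclidean algorithm:
  n^5 + 5n^4 + 80n^3 − 92n^2 − 96n − 27648 = (n + 3)(n^4 + 2n^3 + 31n^2 + 30n − 3024) + (43n^3 − 215n^2 + 2838n − 18576)
  n^4 + 2n^3 + 31n^2 + 30n − 3024 = ((1/43)n + 7/43)(43n^3 − 215n^2 + 2838n − 18576) + (0)
Last nonzero remainder: 43n^3 − 215n^2 + 2838n − 18576. Dividing through by 43 gives the monic gcd n^3 − 5n^2 + 66n − 432.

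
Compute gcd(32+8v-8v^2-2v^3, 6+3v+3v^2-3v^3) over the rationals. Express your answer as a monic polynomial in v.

-2+v

By polynomial division,
  -2v^3-8v^2+8v+32 = (2/3)(-3v^3+3v^2+3v+6) + (-10v^2+6v+28)
  -3v^3+3v^2+3v+6 = ((3/10)v-3/25)(-10v^2+6v+28) + (-(117/25)v+234/25)
  -10v^2+6v+28 = ((250/117)v+350/117)(-(117/25)v+234/25) + (0)
Last nonzero remainder: -(117/25)v+234/25. Dividing through by -117/25 gives the monic gcd v-2.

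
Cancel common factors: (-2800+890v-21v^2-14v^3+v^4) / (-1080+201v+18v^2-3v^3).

By polynomial division,
  v^4-14v^3-21v^2+890v-2800 = (-(1/3)v+8/3)(-3v^3+18v^2+201v-1080) + (-2v^2-6v+80)
  -3v^3+18v^2+201v-1080 = ((3/2)v-27/2)(-2v^2-6v+80) + (0)
Last nonzero remainder: -2v^2-6v+80. Dividing through by -2 gives the monic gcd v^2+3v-40.
Cancel v^2+3v-40 from numerator and denominator to get the reduced form.

(-70+17v-v^2)/(-27+3v)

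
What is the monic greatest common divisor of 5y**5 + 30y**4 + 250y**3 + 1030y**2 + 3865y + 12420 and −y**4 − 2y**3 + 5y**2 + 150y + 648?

Euclidean algorithm in ℚ[y]:
  5y**5 + 30y**4 + 250y**3 + 1030y**2 + 3865y + 12420 = (−5y − 20)(−y**4 − 2y**3 + 5y**2 + 150y + 648) + (235y**3 + 1880y**2 + 10105y + 25380)
  −y**4 − 2y**3 + 5y**2 + 150y + 648 = (−(1/235)y + 6/235)(235y**3 + 1880y**2 + 10105y + 25380) + (0)
Last nonzero remainder: 235y**3 + 1880y**2 + 10105y + 25380. Dividing through by 235 gives the monic gcd y**3 + 8y**2 + 43y + 108.

y**3 + 8y**2 + 43y + 108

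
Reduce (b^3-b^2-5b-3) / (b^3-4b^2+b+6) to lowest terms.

Repeated division with remainder:
  b^3-b^2-5b-3 = (b^3-4b^2+b+6) + (3b^2-6b-9)
  b^3-4b^2+b+6 = ((1/3)b-2/3)(3b^2-6b-9) + (0)
Last nonzero remainder: 3b^2-6b-9. Dividing through by 3 gives the monic gcd b^2-2b-3.
Cancel b^2-2b-3 from numerator and denominator to get the reduced form.

(b+1)/(b-2)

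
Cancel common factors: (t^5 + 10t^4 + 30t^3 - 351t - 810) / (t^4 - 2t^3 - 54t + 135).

(t^2 + 9t + 18)/(t - 3)

Euclidean algorithm in ℚ[t]:
  t^5 + 10t^4 + 30t^3 - 351t - 810 = (t + 12)(t^4 - 2t^3 - 54t + 135) + (54t^3 + 54t^2 + 162t - 2430)
  t^4 - 2t^3 - 54t + 135 = ((1/54)t - 1/18)(54t^3 + 54t^2 + 162t - 2430) + (0)
Last nonzero remainder: 54t^3 + 54t^2 + 162t - 2430. Dividing through by 54 gives the monic gcd t^3 + t^2 + 3t - 45.
Cancel t^3 + t^2 + 3t - 45 from numerator and denominator to get the reduced form.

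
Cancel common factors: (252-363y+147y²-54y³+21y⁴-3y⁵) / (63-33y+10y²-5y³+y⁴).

(-12+15y-3y²)/(-3+y)

Repeated division with remainder:
  -3y⁵+21y⁴-54y³+147y²-363y+252 = (-3y+6)(y⁴-5y³+10y²-33y+63) + (6y³-12y²+24y-126)
  y⁴-5y³+10y²-33y+63 = ((1/6)y-1/2)(6y³-12y²+24y-126) + (0)
Last nonzero remainder: 6y³-12y²+24y-126. Dividing through by 6 gives the monic gcd y³-2y²+4y-21.
Cancel y³-2y²+4y-21 from numerator and denominator to get the reduced form.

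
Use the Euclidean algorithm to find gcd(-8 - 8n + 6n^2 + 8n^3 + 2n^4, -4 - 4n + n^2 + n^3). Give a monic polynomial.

Euclidean algorithm in ℚ[n]:
  2n^4 + 8n^3 + 6n^2 - 8n - 8 = (2n + 6)(n^3 + n^2 - 4n - 4) + (8n^2 + 24n + 16)
  n^3 + n^2 - 4n - 4 = ((1/8)n - 1/4)(8n^2 + 24n + 16) + (0)
Last nonzero remainder: 8n^2 + 24n + 16. Dividing through by 8 gives the monic gcd n^2 + 3n + 2.

2 + 3n + n^2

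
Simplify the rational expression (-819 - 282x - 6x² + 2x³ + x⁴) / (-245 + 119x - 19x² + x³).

Apply the Euclidean algorithm:
  x⁴ + 2x³ - 6x² - 282x - 819 = (x + 21)(x³ - 19x² + 119x - 245) + (274x² - 2536x + 4326)
  x³ - 19x² + 119x - 245 = ((1/274)x - 1335/37538)(274x² - 2536x + 4326) + ((244400/18769)x - 1710800/18769)
  274x² - 2536x + 4326 = ((2571353/122200)x - 5799621/122200)((244400/18769)x - 1710800/18769) + (0)
Last nonzero remainder: (244400/18769)x - 1710800/18769. Dividing through by 244400/18769 gives the monic gcd x - 7.
Cancel x - 7 from numerator and denominator to get the reduced form.

(117 + 57x + 9x² + x³)/(35 - 12x + x²)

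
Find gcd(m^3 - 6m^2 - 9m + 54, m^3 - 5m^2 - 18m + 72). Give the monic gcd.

Repeated division with remainder:
  m^3 - 6m^2 - 9m + 54 = (m^3 - 5m^2 - 18m + 72) + (-m^2 + 9m - 18)
  m^3 - 5m^2 - 18m + 72 = (-m - 4)(-m^2 + 9m - 18) + (0)
Last nonzero remainder: -m^2 + 9m - 18. Dividing through by -1 gives the monic gcd m^2 - 9m + 18.

m^2 - 9m + 18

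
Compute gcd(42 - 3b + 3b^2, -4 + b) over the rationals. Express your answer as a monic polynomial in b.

Repeated division with remainder:
  3b^2 - 3b + 42 = (3b + 9)(b - 4) + (78)
  b - 4 = ((1/78)b - 2/39)(78) + (0)
The last nonzero remainder is the constant 78, so the polynomials are coprime and gcd = 1.

1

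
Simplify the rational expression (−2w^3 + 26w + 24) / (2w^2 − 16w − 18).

(−w^2 + w + 12)/(w − 9)

By polynomial division,
  −2w^3 + 26w + 24 = (−w − 8)(2w^2 − 16w − 18) + (−120w − 120)
  2w^2 − 16w − 18 = (−(1/60)w + 3/20)(−120w − 120) + (0)
Last nonzero remainder: −120w − 120. Dividing through by −120 gives the monic gcd w + 1.
Cancel w + 1 from numerator and denominator to get the reduced form.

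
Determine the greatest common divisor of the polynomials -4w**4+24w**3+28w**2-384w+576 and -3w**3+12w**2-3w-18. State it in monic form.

w-3

Repeated division with remainder:
  -4w**4+24w**3+28w**2-384w+576 = ((4/3)w-8/3)(-3w**3+12w**2-3w-18) + (64w**2-368w+528)
  -3w**3+12w**2-3w-18 = (-(3/64)w-21/256)(64w**2-368w+528) + (-(135/16)w+405/16)
  64w**2-368w+528 = (-(1024/135)w+2816/135)(-(135/16)w+405/16) + (0)
Last nonzero remainder: -(135/16)w+405/16. Dividing through by -135/16 gives the monic gcd w-3.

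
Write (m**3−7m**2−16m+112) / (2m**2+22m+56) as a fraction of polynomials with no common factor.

By polynomial division,
  m**3−7m**2−16m+112 = ((1/2)m−9)(2m**2+22m+56) + (154m+616)
  2m**2+22m+56 = ((1/77)m+1/11)(154m+616) + (0)
Last nonzero remainder: 154m+616. Dividing through by 154 gives the monic gcd m+4.
Cancel m+4 from numerator and denominator to get the reduced form.

(m**2−11m+28)/(2m+14)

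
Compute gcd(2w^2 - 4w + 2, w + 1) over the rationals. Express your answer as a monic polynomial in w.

Repeated division with remainder:
  2w^2 - 4w + 2 = (2w - 6)(w + 1) + (8)
  w + 1 = ((1/8)w + 1/8)(8) + (0)
The last nonzero remainder is the constant 8, so the polynomials are coprime and gcd = 1.

1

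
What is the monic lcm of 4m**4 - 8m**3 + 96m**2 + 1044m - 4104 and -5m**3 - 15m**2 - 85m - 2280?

m**5 + 6m**4 + 8m**3 + 453m**2 + 1062m - 8208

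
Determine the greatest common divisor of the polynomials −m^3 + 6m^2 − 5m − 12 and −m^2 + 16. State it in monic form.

m − 4

By polynomial division,
  −m^3 + 6m^2 − 5m − 12 = (m − 6)(−m^2 + 16) + (−21m + 84)
  −m^2 + 16 = ((1/21)m + 4/21)(−21m + 84) + (0)
Last nonzero remainder: −21m + 84. Dividing through by −21 gives the monic gcd m − 4.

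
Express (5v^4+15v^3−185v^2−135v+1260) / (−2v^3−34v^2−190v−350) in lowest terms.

(−5v^3+20v^2+45v−180)/(2v^2+20v+50)

Apply the Euclidean algorithm:
  5v^4+15v^3−185v^2−135v+1260 = (−(5/2)v+35)(−2v^3−34v^2−190v−350) + (530v^2+5640v+13510)
  −2v^3−34v^2−190v−350 = (−(1/265)v−337/14045)(530v^2+5640v+13510) + (−(10368/2809)v−72576/2809)
  530v^2+5640v+13510 = (−(744385/5184)v−2710685/5184)(−(10368/2809)v−72576/2809) + (0)
Last nonzero remainder: −(10368/2809)v−72576/2809. Dividing through by −10368/2809 gives the monic gcd v+7.
Cancel v+7 from numerator and denominator to get the reduced form.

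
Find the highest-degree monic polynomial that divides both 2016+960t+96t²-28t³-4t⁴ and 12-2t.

-6+t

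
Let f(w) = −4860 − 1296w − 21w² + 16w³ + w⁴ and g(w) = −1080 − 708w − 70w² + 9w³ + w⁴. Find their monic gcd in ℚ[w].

Apply the Euclidean algorithm:
  w⁴ + 16w³ − 21w² − 1296w − 4860 = (w⁴ + 9w³ − 70w² − 708w − 1080) + (7w³ + 49w² − 588w − 3780)
  w⁴ + 9w³ − 70w² − 708w − 1080 = ((1/7)w + 2/7)(7w³ + 49w² − 588w − 3780) + (0)
Last nonzero remainder: 7w³ + 49w² − 588w − 3780. Dividing through by 7 gives the monic gcd w³ + 7w² − 84w − 540.

−540 − 84w + 7w² + w³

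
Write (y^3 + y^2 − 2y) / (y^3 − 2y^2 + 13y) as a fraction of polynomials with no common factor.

Apply the Euclidean algorithm:
  y^3 + y^2 − 2y = (y^3 − 2y^2 + 13y) + (3y^2 − 15y)
  y^3 − 2y^2 + 13y = ((1/3)y + 1)(3y^2 − 15y) + (28y)
  3y^2 − 15y = ((3/28)y − 15/28)(28y) + (0)
Last nonzero remainder: 28y. Dividing through by 28 gives the monic gcd y.
Cancel y from numerator and denominator to get the reduced form.

(y^2 + y − 2)/(y^2 − 2y + 13)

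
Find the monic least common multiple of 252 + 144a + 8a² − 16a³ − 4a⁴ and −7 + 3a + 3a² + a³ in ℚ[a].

Apply the Euclidean algorithm:
  −4a⁴ − 16a³ + 8a² + 144a + 252 = (−4a − 4)(a³ + 3a² + 3a − 7) + (32a² + 128a + 224)
  a³ + 3a² + 3a − 7 = ((1/32)a − 1/32)(32a² + 128a + 224) + (0)
Last nonzero remainder: 32a² + 128a + 224. Dividing through by 32 gives the monic gcd a² + 4a + 7.
Then lcm(f, g) = f·g / gcd(f, g); expanding and making the result monic gives the answer.

63 − 27a − 34a² − 6a³ + 3a⁴ + a⁵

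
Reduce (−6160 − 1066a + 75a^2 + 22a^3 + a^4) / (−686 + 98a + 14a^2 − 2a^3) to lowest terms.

(−880 − 278a − 29a^2 − a^3)/(−98 + 2a^2)

Apply the Euclidean algorithm:
  a^4 + 22a^3 + 75a^2 − 1066a − 6160 = (−(1/2)a − 29/2)(−2a^3 + 14a^2 + 98a − 686) + (327a^2 + 12a − 16107)
  −2a^3 + 14a^2 + 98a − 686 = (−(2/327)a + 1534/35643)(327a^2 + 12a − 16107) + (−(12240/11881)a + 85680/11881)
  327a^2 + 12a − 16107 = (−(1295029/4080)a − 9112727/4080)(−(12240/11881)a + 85680/11881) + (0)
Last nonzero remainder: −(12240/11881)a + 85680/11881. Dividing through by −12240/11881 gives the monic gcd a − 7.
Cancel a − 7 from numerator and denominator to get the reduced form.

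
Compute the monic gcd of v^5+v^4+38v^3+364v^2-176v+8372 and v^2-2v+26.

Euclidean algorithm in ℚ[v]:
  v^5+v^4+38v^3+364v^2-176v+8372 = (v^3+3v^2+18v+322)(v^2-2v+26) + (0)
The last nonzero remainder v^2-2v+26 is already monic.

v^2-2v+26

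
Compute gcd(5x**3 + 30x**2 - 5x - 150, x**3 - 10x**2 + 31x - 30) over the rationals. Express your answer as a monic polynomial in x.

x - 2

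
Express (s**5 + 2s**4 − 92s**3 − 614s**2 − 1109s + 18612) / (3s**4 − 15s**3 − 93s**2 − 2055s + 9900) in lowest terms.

(s**3 + 17s**2 + 119s + 423)/(3s**2 + 30s + 225)

Apply the Euclidean algorithm:
  s**5 + 2s**4 − 92s**3 − 614s**2 − 1109s + 18612 = ((1/3)s + 7/3)(3s**4 − 15s**3 − 93s**2 − 2055s + 9900) + (−26s**3 + 288s**2 + 386s − 4488)
  3s**4 − 15s**3 − 93s**2 − 2055s + 9900 = (−(3/26)s − 237/338)(−26s**3 + 288s**2 + 386s − 4488) + ((25938/169)s**2 − (389070/169)s + 1141272/169)
  −26s**3 + 288s**2 + 386s − 4488 = (−(2197/12969)s − 2873/4323)((25938/169)s**2 − (389070/169)s + 1141272/169) + (0)
Last nonzero remainder: (25938/169)s**2 − (389070/169)s + 1141272/169. Dividing through by 25938/169 gives the monic gcd s**2 − 15s + 44.
Cancel s**2 − 15s + 44 from numerator and denominator to get the reduced form.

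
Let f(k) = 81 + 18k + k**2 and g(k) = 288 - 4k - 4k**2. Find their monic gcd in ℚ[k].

9 + k

Repeated division with remainder:
  k**2 + 18k + 81 = (-1/4)(-4k**2 - 4k + 288) + (17k + 153)
  -4k**2 - 4k + 288 = (-(4/17)k + 32/17)(17k + 153) + (0)
Last nonzero remainder: 17k + 153. Dividing through by 17 gives the monic gcd k + 9.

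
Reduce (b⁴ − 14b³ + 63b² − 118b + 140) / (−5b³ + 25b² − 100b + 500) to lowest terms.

(−b³ + 9b² − 18b + 28)/(5b² + 100)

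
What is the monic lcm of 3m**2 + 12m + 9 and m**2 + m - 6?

m**3 + 2m**2 - 5m - 6

Euclidean algorithm in ℚ[m]:
  3m**2 + 12m + 9 = (3)(m**2 + m - 6) + (9m + 27)
  m**2 + m - 6 = ((1/9)m - 2/9)(9m + 27) + (0)
Last nonzero remainder: 9m + 27. Dividing through by 9 gives the monic gcd m + 3.
Then lcm(f, g) = f·g / gcd(f, g); expanding and making the result monic gives the answer.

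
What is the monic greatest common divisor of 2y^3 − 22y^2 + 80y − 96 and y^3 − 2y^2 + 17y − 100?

y − 4

By polynomial division,
  2y^3 − 22y^2 + 80y − 96 = (2)(y^3 − 2y^2 + 17y − 100) + (−18y^2 + 46y + 104)
  y^3 − 2y^2 + 17y − 100 = (−(1/18)y − 5/162)(−18y^2 + 46y + 104) + ((1960/81)y − 7840/81)
  −18y^2 + 46y + 104 = (−(729/980)y − 1053/980)((1960/81)y − 7840/81) + (0)
Last nonzero remainder: (1960/81)y − 7840/81. Dividing through by 1960/81 gives the monic gcd y − 4.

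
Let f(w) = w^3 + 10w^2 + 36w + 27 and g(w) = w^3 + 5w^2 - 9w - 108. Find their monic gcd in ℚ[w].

Repeated division with remainder:
  w^3 + 10w^2 + 36w + 27 = (w^3 + 5w^2 - 9w - 108) + (5w^2 + 45w + 135)
  w^3 + 5w^2 - 9w - 108 = ((1/5)w - 4/5)(5w^2 + 45w + 135) + (0)
Last nonzero remainder: 5w^2 + 45w + 135. Dividing through by 5 gives the monic gcd w^2 + 9w + 27.

w^2 + 9w + 27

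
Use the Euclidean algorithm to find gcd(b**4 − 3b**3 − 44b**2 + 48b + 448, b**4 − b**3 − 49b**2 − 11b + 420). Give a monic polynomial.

By polynomial division,
  b**4 − 3b**3 − 44b**2 + 48b + 448 = (b**4 − b**3 − 49b**2 − 11b + 420) + (−2b**3 + 5b**2 + 59b + 28)
  b**4 − b**3 − 49b**2 − 11b + 420 = (−(1/2)b − 3/4)(−2b**3 + 5b**2 + 59b + 28) + (−(63/4)b**2 + (189/4)b + 441)
  −2b**3 + 5b**2 + 59b + 28 = ((8/63)b + 4/63)(−(63/4)b**2 + (189/4)b + 441) + (0)
Last nonzero remainder: −(63/4)b**2 + (189/4)b + 441. Dividing through by −63/4 gives the monic gcd b**2 − 3b − 28.

b**2 − 3b − 28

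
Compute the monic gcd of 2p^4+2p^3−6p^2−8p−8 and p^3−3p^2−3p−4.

p^2+p+1

Euclidean algorithm in ℚ[p]:
  2p^4+2p^3−6p^2−8p−8 = (2p+8)(p^3−3p^2−3p−4) + (24p^2+24p+24)
  p^3−3p^2−3p−4 = ((1/24)p−1/6)(24p^2+24p+24) + (0)
Last nonzero remainder: 24p^2+24p+24. Dividing through by 24 gives the monic gcd p^2+p+1.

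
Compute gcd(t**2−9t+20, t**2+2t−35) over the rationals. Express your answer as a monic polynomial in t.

t−5

Euclidean algorithm in ℚ[t]:
  t**2−9t+20 = (t**2+2t−35) + (−11t+55)
  t**2+2t−35 = (−(1/11)t−7/11)(−11t+55) + (0)
Last nonzero remainder: −11t+55. Dividing through by −11 gives the monic gcd t−5.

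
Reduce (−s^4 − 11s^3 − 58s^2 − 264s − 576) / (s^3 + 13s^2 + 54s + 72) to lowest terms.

(−s^2 − s − 24)/(s + 3)

Euclidean algorithm in ℚ[s]:
  −s^4 − 11s^3 − 58s^2 − 264s − 576 = (−s + 2)(s^3 + 13s^2 + 54s + 72) + (−30s^2 − 300s − 720)
  s^3 + 13s^2 + 54s + 72 = (−(1/30)s − 1/10)(−30s^2 − 300s − 720) + (0)
Last nonzero remainder: −30s^2 − 300s − 720. Dividing through by −30 gives the monic gcd s^2 + 10s + 24.
Cancel s^2 + 10s + 24 from numerator and denominator to get the reduced form.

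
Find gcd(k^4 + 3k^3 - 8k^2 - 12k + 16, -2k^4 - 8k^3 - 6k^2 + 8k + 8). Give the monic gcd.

k^2 + k - 2

Repeated division with remainder:
  k^4 + 3k^3 - 8k^2 - 12k + 16 = (-1/2)(-2k^4 - 8k^3 - 6k^2 + 8k + 8) + (-k^3 - 11k^2 - 8k + 20)
  -2k^4 - 8k^3 - 6k^2 + 8k + 8 = (2k - 14)(-k^3 - 11k^2 - 8k + 20) + (-144k^2 - 144k + 288)
  -k^3 - 11k^2 - 8k + 20 = ((1/144)k + 5/72)(-144k^2 - 144k + 288) + (0)
Last nonzero remainder: -144k^2 - 144k + 288. Dividing through by -144 gives the monic gcd k^2 + k - 2.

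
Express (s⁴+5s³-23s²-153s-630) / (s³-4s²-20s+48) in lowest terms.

Apply the Euclidean algorithm:
  s⁴+5s³-23s²-153s-630 = (s+9)(s³-4s²-20s+48) + (33s²-21s-1062)
  s³-4s²-20s+48 = ((1/33)s-37/363)(33s²-21s-1062) + ((1215/121)s-7290/121)
  33s²-21s-1062 = ((1331/405)s+7139/405)((1215/121)s-7290/121) + (0)
Last nonzero remainder: (1215/121)s-7290/121. Dividing through by 1215/121 gives the monic gcd s-6.
Cancel s-6 from numerator and denominator to get the reduced form.

(s³+11s²+43s+105)/(s²+2s-8)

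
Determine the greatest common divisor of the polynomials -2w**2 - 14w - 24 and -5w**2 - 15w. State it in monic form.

Repeated division with remainder:
  -2w**2 - 14w - 24 = (2/5)(-5w**2 - 15w) + (-8w - 24)
  -5w**2 - 15w = ((5/8)w)(-8w - 24) + (0)
Last nonzero remainder: -8w - 24. Dividing through by -8 gives the monic gcd w + 3.

w + 3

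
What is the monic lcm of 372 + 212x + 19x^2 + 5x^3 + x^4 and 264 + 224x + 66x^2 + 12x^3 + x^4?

By polynomial division,
  x^4 + 5x^3 + 19x^2 + 212x + 372 = (x^4 + 12x^3 + 66x^2 + 224x + 264) + (-7x^3 - 47x^2 - 12x + 108)
  x^4 + 12x^3 + 66x^2 + 224x + 264 = (-(1/7)x - 37/49)(-7x^3 - 47x^2 - 12x + 108) + ((1411/49)x^2 + (11288/49)x + 16932/49)
  -7x^3 - 47x^2 - 12x + 108 = (-(343/1411)x + 441/1411)((1411/49)x^2 + (11288/49)x + 16932/49) + (0)
Last nonzero remainder: (1411/49)x^2 + (11288/49)x + 16932/49. Dividing through by 1411/49 gives the monic gcd x^2 + 8x + 12.
Then lcm(f, g) = f·g / gcd(f, g); expanding and making the result monic gives the answer.

8184 + 6152x + 1638x^2 + 398x^3 + 61x^4 + 9x^5 + x^6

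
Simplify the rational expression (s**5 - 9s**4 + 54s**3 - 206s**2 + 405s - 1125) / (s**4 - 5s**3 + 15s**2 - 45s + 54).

Repeated division with remainder:
  s**5 - 9s**4 + 54s**3 - 206s**2 + 405s - 1125 = (s - 4)(s**4 - 5s**3 + 15s**2 - 45s + 54) + (19s**3 - 101s**2 + 171s - 909)
  s**4 - 5s**3 + 15s**2 - 45s + 54 = ((1/19)s + 6/361)(19s**3 - 101s**2 + 171s - 909) + ((2772/361)s**2 + 24948/361)
  19s**3 - 101s**2 + 171s - 909 = ((6859/2772)s - 36461/2772)((2772/361)s**2 + 24948/361) + (0)
Last nonzero remainder: (2772/361)s**2 + 24948/361. Dividing through by 2772/361 gives the monic gcd s**2 + 9.
Cancel s**2 + 9 from numerator and denominator to get the reduced form.

(s**3 - 9s**2 + 45s - 125)/(s**2 - 5s + 6)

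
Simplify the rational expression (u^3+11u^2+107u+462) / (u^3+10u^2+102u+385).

(u+6)/(u+5)

Euclidean algorithm in ℚ[u]:
  u^3+11u^2+107u+462 = (u^3+10u^2+102u+385) + (u^2+5u+77)
  u^3+10u^2+102u+385 = (u+5)(u^2+5u+77) + (0)
The last nonzero remainder u^2+5u+77 is already monic.
Cancel u^2+5u+77 from numerator and denominator to get the reduced form.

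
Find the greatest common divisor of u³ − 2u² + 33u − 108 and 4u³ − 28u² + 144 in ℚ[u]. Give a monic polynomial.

u − 3

Repeated division with remainder:
  u³ − 2u² + 33u − 108 = (1/4)(4u³ − 28u² + 144) + (5u² + 33u − 144)
  4u³ − 28u² + 144 = ((4/5)u − 272/25)(5u² + 33u − 144) + ((11856/25)u − 35568/25)
  5u² + 33u − 144 = ((125/11856)u + 25/247)((11856/25)u − 35568/25) + (0)
Last nonzero remainder: (11856/25)u − 35568/25. Dividing through by 11856/25 gives the monic gcd u − 3.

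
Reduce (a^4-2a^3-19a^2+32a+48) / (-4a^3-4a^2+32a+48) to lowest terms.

Euclidean algorithm in ℚ[a]:
  a^4-2a^3-19a^2+32a+48 = (-(1/4)a+3/4)(-4a^3-4a^2+32a+48) + (-8a^2+20a+12)
  -4a^3-4a^2+32a+48 = ((1/2)a+7/4)(-8a^2+20a+12) + (-9a+27)
  -8a^2+20a+12 = ((8/9)a+4/9)(-9a+27) + (0)
Last nonzero remainder: -9a+27. Dividing through by -9 gives the monic gcd a-3.
Cancel a-3 from numerator and denominator to get the reduced form.

(-a^3-a^2+16a+16)/(4a^2+16a+16)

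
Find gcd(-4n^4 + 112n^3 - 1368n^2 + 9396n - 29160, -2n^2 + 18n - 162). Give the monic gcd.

Euclidean algorithm in ℚ[n]:
  -4n^4 + 112n^3 - 1368n^2 + 9396n - 29160 = (2n^2 - 38n + 180)(-2n^2 + 18n - 162) + (0)
Last nonzero remainder: -2n^2 + 18n - 162. Dividing through by -2 gives the monic gcd n^2 - 9n + 81.

n^2 - 9n + 81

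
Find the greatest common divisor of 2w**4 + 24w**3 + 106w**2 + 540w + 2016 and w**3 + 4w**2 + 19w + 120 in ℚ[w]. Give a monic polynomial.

w**2 - w + 24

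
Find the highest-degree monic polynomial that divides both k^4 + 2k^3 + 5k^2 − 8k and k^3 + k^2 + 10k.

k

Euclidean algorithm in ℚ[k]:
  k^4 + 2k^3 + 5k^2 − 8k = (k + 1)(k^3 + k^2 + 10k) + (−6k^2 − 18k)
  k^3 + k^2 + 10k = (−(1/6)k + 1/3)(−6k^2 − 18k) + (16k)
  −6k^2 − 18k = (−(3/8)k − 9/8)(16k) + (0)
Last nonzero remainder: 16k. Dividing through by 16 gives the monic gcd k.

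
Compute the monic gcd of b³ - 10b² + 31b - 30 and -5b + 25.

b - 5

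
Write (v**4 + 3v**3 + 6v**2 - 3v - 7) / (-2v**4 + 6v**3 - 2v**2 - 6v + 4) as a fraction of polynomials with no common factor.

(-v**2 - 3v - 7)/(2v**2 - 6v + 4)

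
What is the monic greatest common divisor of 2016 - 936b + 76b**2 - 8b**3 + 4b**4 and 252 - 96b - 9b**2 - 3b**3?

42 + 5b + b**2

Repeated division with remainder:
  4b**4 - 8b**3 + 76b**2 - 936b + 2016 = (-(4/3)b + 20/3)(-3b**3 - 9b**2 - 96b + 252) + (8b**2 + 40b + 336)
  -3b**3 - 9b**2 - 96b + 252 = (-(3/8)b + 3/4)(8b**2 + 40b + 336) + (0)
Last nonzero remainder: 8b**2 + 40b + 336. Dividing through by 8 gives the monic gcd b**2 + 5b + 42.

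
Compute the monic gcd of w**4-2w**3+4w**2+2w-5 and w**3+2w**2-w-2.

w**2-1

Repeated division with remainder:
  w**4-2w**3+4w**2+2w-5 = (w-4)(w**3+2w**2-w-2) + (13w**2-13)
  w**3+2w**2-w-2 = ((1/13)w+2/13)(13w**2-13) + (0)
Last nonzero remainder: 13w**2-13. Dividing through by 13 gives the monic gcd w**2-1.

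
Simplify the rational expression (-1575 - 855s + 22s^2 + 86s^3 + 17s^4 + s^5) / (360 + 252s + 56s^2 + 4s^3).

(-105 - s + 9s^2 + s^3)/(24 + 4s)

By polynomial division,
  s^5 + 17s^4 + 86s^3 + 22s^2 - 855s - 1575 = ((1/4)s^2 + (3/4)s - 19/4)(4s^3 + 56s^2 + 252s + 360) + (9s^2 + 72s + 135)
  4s^3 + 56s^2 + 252s + 360 = ((4/9)s + 8/3)(9s^2 + 72s + 135) + (0)
Last nonzero remainder: 9s^2 + 72s + 135. Dividing through by 9 gives the monic gcd s^2 + 8s + 15.
Cancel s^2 + 8s + 15 from numerator and denominator to get the reduced form.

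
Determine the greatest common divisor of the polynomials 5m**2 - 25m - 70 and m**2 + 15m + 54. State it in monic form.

1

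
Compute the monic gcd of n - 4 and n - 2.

Repeated division with remainder:
  n - 4 = (n - 2) + (-2)
  n - 2 = (-(1/2)n + 1)(-2) + (0)
The last nonzero remainder is the constant -2, so the polynomials are coprime and gcd = 1.

1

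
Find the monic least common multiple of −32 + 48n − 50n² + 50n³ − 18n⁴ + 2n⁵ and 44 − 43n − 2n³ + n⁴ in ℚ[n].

By polynomial division,
  2n⁵ − 18n⁴ + 50n³ − 50n² + 48n − 32 = (2n − 14)(n⁴ − 2n³ − 43n + 44) + (22n³ + 36n² − 642n + 584)
  n⁴ − 2n³ − 43n + 44 = ((1/22)n − 20/121)(22n³ + 36n² − 642n + 584) + ((4251/121)n² − (21255/121)n + 17004/121)
  22n³ + 36n² − 642n + 584 = ((2662/4251)n + 17666/4251)((4251/121)n² − (21255/121)n + 17004/121) + (0)
Last nonzero remainder: (4251/121)n² − (21255/121)n + 17004/121. Dividing through by 4251/121 gives the monic gcd n² − 5n + 4.
Then lcm(f, g) = f·g / gcd(f, g); expanding and making the result monic gives the answer.

−176 + 216n − 219n² + 224n³ − 49n⁴ + 9n⁵ − 6n⁶ + n⁷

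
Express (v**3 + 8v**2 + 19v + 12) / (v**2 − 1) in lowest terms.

Apply the Euclidean algorithm:
  v**3 + 8v**2 + 19v + 12 = (v + 8)(v**2 − 1) + (20v + 20)
  v**2 − 1 = ((1/20)v − 1/20)(20v + 20) + (0)
Last nonzero remainder: 20v + 20. Dividing through by 20 gives the monic gcd v + 1.
Cancel v + 1 from numerator and denominator to get the reduced form.

(v**2 + 7v + 12)/(v − 1)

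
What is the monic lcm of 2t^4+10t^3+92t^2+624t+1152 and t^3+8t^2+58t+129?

t^6+10t^5+114t^4+757t^3+4114t^2+16296t+24768

By polynomial division,
  2t^4+10t^3+92t^2+624t+1152 = (2t−6)(t^3+8t^2+58t+129) + (24t^2+714t+1926)
  t^3+8t^2+58t+129 = ((1/24)t−29/32)(24t^2+714t+1926) + ((9997/16)t+29991/16)
  24t^2+714t+1926 = ((384/9997)t+10272/9997)((9997/16)t+29991/16) + (0)
Last nonzero remainder: (9997/16)t+29991/16. Dividing through by 9997/16 gives the monic gcd t+3.
Then lcm(f, g) = f·g / gcd(f, g); expanding and making the result monic gives the answer.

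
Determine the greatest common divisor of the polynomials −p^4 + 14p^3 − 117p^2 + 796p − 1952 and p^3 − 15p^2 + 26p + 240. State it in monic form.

By polynomial division,
  −p^4 + 14p^3 − 117p^2 + 796p − 1952 = (−p − 1)(p^3 − 15p^2 + 26p + 240) + (−106p^2 + 1062p − 1712)
  p^3 − 15p^2 + 26p + 240 = (−(1/106)p + 132/2809)(−106p^2 + 1062p − 1712) + (−(112518/2809)p + 900144/2809)
  −106p^2 + 1062p − 1712 = ((148877/56259)p − 300563/56259)(−(112518/2809)p + 900144/2809) + (0)
Last nonzero remainder: −(112518/2809)p + 900144/2809. Dividing through by −112518/2809 gives the monic gcd p − 8.

p − 8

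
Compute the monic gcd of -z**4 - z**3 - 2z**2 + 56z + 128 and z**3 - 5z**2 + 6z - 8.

z - 4

Euclidean algorithm in ℚ[z]:
  -z**4 - z**3 - 2z**2 + 56z + 128 = (-z - 6)(z**3 - 5z**2 + 6z - 8) + (-26z**2 + 84z + 80)
  z**3 - 5z**2 + 6z - 8 = (-(1/26)z + 23/338)(-26z**2 + 84z + 80) + ((568/169)z - 2272/169)
  -26z**2 + 84z + 80 = (-(2197/284)z - 845/142)((568/169)z - 2272/169) + (0)
Last nonzero remainder: (568/169)z - 2272/169. Dividing through by 568/169 gives the monic gcd z - 4.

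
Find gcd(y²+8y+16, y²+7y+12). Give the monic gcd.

y+4

By polynomial division,
  y²+8y+16 = (y²+7y+12) + (y+4)
  y²+7y+12 = (y+3)(y+4) + (0)
The last nonzero remainder y+4 is already monic.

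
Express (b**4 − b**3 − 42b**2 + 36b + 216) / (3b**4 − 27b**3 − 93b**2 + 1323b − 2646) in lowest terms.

(b**2 + 8b + 12)/(3b**2 − 147)

Apply the Euclidean algorithm:
  b**4 − b**3 − 42b**2 + 36b + 216 = (1/3)(3b**4 − 27b**3 − 93b**2 + 1323b − 2646) + (8b**3 − 11b**2 − 405b + 1098)
  3b**4 − 27b**3 − 93b**2 + 1323b − 2646 = ((3/8)b − 183/64)(8b**3 − 11b**2 − 405b + 1098) + ((1755/64)b**2 − (15795/64)b + 15795/32)
  8b**3 − 11b**2 − 405b + 1098 = ((512/1755)b + 3904/1755)((1755/64)b**2 − (15795/64)b + 15795/32) + (0)
Last nonzero remainder: (1755/64)b**2 − (15795/64)b + 15795/32. Dividing through by 1755/64 gives the monic gcd b**2 − 9b + 18.
Cancel b**2 − 9b + 18 from numerator and denominator to get the reduced form.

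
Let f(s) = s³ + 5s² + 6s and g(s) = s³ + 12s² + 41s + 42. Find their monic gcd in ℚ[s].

s² + 5s + 6

By polynomial division,
  s³ + 5s² + 6s = (s³ + 12s² + 41s + 42) + (-7s² - 35s - 42)
  s³ + 12s² + 41s + 42 = (-(1/7)s - 1)(-7s² - 35s - 42) + (0)
Last nonzero remainder: -7s² - 35s - 42. Dividing through by -7 gives the monic gcd s² + 5s + 6.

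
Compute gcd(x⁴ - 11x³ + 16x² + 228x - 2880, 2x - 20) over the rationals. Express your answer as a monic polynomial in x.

Repeated division with remainder:
  x⁴ - 11x³ + 16x² + 228x - 2880 = ((1/2)x³ - (1/2)x² + 3x + 144)(2x - 20) + (0)
Last nonzero remainder: 2x - 20. Dividing through by 2 gives the monic gcd x - 10.

x - 10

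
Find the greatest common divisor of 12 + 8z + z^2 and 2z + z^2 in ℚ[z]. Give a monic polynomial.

2 + z

By polynomial division,
  z^2 + 8z + 12 = (z^2 + 2z) + (6z + 12)
  z^2 + 2z = ((1/6)z)(6z + 12) + (0)
Last nonzero remainder: 6z + 12. Dividing through by 6 gives the monic gcd z + 2.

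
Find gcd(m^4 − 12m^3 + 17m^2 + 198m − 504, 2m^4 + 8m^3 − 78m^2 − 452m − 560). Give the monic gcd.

m^2 − 3m − 28

Euclidean algorithm in ℚ[m]:
  m^4 − 12m^3 + 17m^2 + 198m − 504 = (1/2)(2m^4 + 8m^3 − 78m^2 − 452m − 560) + (−16m^3 + 56m^2 + 424m − 224)
  2m^4 + 8m^3 − 78m^2 − 452m − 560 = (−(1/8)m − 15/16)(−16m^3 + 56m^2 + 424m − 224) + ((55/2)m^2 − (165/2)m − 770)
  −16m^3 + 56m^2 + 424m − 224 = (−(32/55)m + 16/55)((55/2)m^2 − (165/2)m − 770) + (0)
Last nonzero remainder: (55/2)m^2 − (165/2)m − 770. Dividing through by 55/2 gives the monic gcd m^2 − 3m − 28.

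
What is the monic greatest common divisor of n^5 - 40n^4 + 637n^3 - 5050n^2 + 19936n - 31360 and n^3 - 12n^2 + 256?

Repeated division with remainder:
  n^5 - 40n^4 + 637n^3 - 5050n^2 + 19936n - 31360 = (n^2 - 28n + 301)(n^3 - 12n^2 + 256) + (-1694n^2 + 27104n - 108416)
  n^3 - 12n^2 + 256 = (-(1/1694)n - 2/847)(-1694n^2 + 27104n - 108416) + (0)
Last nonzero remainder: -1694n^2 + 27104n - 108416. Dividing through by -1694 gives the monic gcd n^2 - 16n + 64.

n^2 - 16n + 64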